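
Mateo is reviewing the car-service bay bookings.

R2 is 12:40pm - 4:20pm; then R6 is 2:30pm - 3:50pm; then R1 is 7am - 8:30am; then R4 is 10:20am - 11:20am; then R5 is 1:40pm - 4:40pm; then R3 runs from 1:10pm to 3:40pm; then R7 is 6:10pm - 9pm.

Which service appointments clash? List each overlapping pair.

Sorted by start: R1, R4, R2, R3, R5, R6, R7.
R4 starts after R1 ends — done with R1.
R2 starts after R4 ends — done with R4.
R3 starts before R2 ends → R2 and R3 overlap.
R5 starts before R2 ends → R2 and R5 overlap.
R6 starts before R2 ends → R2 and R6 overlap.
R7 starts after R2 ends.
R5 starts before R3 ends → R3 and R5 overlap.
R6 starts before R3 ends → R3 and R6 overlap.
R7 starts after R3 ends.
R6 starts before R5 ends → R5 and R6 overlap.
R7 starts after R5 ends.
R7 starts after R6 ends.

R2 & R3, R2 & R5, R2 & R6, R3 & R5, R3 & R6, R5 & R6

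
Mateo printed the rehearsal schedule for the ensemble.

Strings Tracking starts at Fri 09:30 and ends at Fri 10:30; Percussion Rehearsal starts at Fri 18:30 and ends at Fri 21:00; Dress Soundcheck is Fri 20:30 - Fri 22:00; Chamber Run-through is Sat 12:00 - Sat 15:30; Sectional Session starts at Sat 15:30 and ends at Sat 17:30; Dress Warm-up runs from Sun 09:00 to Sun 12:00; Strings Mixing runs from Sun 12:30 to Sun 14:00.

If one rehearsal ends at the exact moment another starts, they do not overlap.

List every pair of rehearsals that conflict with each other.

Sorted by start: Strings Tracking, Percussion Rehearsal, Dress Soundcheck, Chamber Run-through, Sectional Session, Dress Warm-up, Strings Mixing.
Percussion Rehearsal starts after Strings Tracking ends, so nothing later overlaps Strings Tracking either.
Dress Soundcheck starts before Percussion Rehearsal ends → Percussion Rehearsal and Dress Soundcheck overlap.
Chamber Run-through starts after Percussion Rehearsal ends, so nothing later overlaps Percussion Rehearsal either.
Chamber Run-through starts after Dress Soundcheck ends, so nothing later overlaps Dress Soundcheck either.
Sectional Session starts exactly when Chamber Run-through ends (back-to-back, no overlap), so nothing later overlaps Chamber Run-through either.
Dress Warm-up starts after Sectional Session ends, so nothing later overlaps Sectional Session either.
Strings Mixing starts after Dress Warm-up ends.

Dress Soundcheck & Percussion Rehearsal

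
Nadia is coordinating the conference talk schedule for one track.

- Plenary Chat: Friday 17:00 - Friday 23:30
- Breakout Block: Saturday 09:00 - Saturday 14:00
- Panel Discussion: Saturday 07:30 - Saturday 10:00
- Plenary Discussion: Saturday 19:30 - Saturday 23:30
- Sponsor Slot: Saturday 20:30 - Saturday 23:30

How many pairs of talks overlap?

2

Sorted by start: Plenary Chat, Panel Discussion, Breakout Block, Plenary Discussion, Sponsor Slot.
Panel Discussion starts after Plenary Chat ends — done with Plenary Chat.
Breakout Block starts before Panel Discussion ends → Panel Discussion and Breakout Block overlap.
Plenary Discussion starts after Panel Discussion ends — done with Panel Discussion.
Plenary Discussion starts after Breakout Block ends — done with Breakout Block.
Sponsor Slot starts before Plenary Discussion ends → Plenary Discussion and Sponsor Slot overlap.
Overlapping pairs: Breakout Block & Panel Discussion, Plenary Discussion & Sponsor Slot — 2 in total.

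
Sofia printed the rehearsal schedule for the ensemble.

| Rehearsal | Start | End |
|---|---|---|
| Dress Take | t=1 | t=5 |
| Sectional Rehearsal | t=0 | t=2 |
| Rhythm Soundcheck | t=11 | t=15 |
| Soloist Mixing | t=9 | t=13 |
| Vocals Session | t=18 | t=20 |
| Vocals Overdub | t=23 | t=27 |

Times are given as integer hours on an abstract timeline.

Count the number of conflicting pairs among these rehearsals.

2

Sorted by start: Sectional Rehearsal, Dress Take, Soloist Mixing, Rhythm Soundcheck, Vocals Session, Vocals Overdub.
Dress Take starts before Sectional Rehearsal ends → Sectional Rehearsal and Dress Take overlap.
Soloist Mixing starts after Sectional Rehearsal ends, so Sectional Rehearsal has no further overlaps.
Soloist Mixing starts after Dress Take ends, so Dress Take has no further overlaps.
Rhythm Soundcheck starts before Soloist Mixing ends → Soloist Mixing and Rhythm Soundcheck overlap.
Vocals Session starts after Soloist Mixing ends, so Soloist Mixing has no further overlaps.
Vocals Session starts after Rhythm Soundcheck ends, so Rhythm Soundcheck has no further overlaps.
Vocals Overdub starts after Vocals Session ends.
Overlapping pairs: Dress Take & Sectional Rehearsal, Rhythm Soundcheck & Soloist Mixing — 2 in total.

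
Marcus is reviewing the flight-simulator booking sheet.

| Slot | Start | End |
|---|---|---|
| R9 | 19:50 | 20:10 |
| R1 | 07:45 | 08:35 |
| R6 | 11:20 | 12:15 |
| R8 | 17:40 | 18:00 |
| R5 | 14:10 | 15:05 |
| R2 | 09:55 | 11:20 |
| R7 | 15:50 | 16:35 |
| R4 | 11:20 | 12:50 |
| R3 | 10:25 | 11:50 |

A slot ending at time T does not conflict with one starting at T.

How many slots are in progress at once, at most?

Sweep the timeline, counting +1 at each start and −1 at each end (ends before starts at a tie):
07:45 start R1 → 1
08:35 end R1 → 0
09:55 start R2 → 1
10:25 start R3 → 2
11:20 end R2 → 1
11:20 start R4 → 2
11:20 start R6 → 3
11:50 end R3 → 2
12:15 end R6 → 1
12:50 end R4 → 0
14:10 start R5 → 1
15:05 end R5 → 0
15:50 start R7 → 1
16:35 end R7 → 0
17:40 start R8 → 1
18:00 end R8 → 0
19:50 start R9 → 1
20:10 end R9 → 0
Peak is 3, at 11:20 (R3, R4, R6).

3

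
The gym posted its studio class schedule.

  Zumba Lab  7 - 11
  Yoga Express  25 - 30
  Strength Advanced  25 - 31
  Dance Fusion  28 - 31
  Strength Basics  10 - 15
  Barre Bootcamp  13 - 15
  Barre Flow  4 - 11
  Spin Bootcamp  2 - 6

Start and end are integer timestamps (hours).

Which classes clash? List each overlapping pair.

Sorted by start: Spin Bootcamp, Barre Flow, Zumba Lab, Strength Basics, Barre Bootcamp, Yoga Express, Strength Advanced, Dance Fusion.
Barre Flow starts before Spin Bootcamp ends → Spin Bootcamp and Barre Flow overlap.
Zumba Lab starts after Spin Bootcamp ends, so nothing later overlaps Spin Bootcamp either.
Zumba Lab starts before Barre Flow ends → Barre Flow and Zumba Lab overlap.
Strength Basics starts before Barre Flow ends → Barre Flow and Strength Basics overlap.
Barre Bootcamp starts after Barre Flow ends, so nothing later overlaps Barre Flow either.
Strength Basics starts before Zumba Lab ends → Zumba Lab and Strength Basics overlap.
Barre Bootcamp starts after Zumba Lab ends, so nothing later overlaps Zumba Lab either.
Barre Bootcamp starts before Strength Basics ends → Strength Basics and Barre Bootcamp overlap.
Yoga Express starts after Strength Basics ends, so nothing later overlaps Strength Basics either.
Yoga Express starts after Barre Bootcamp ends, so nothing later overlaps Barre Bootcamp either.
Strength Advanced starts before Yoga Express ends → Yoga Express and Strength Advanced overlap.
Dance Fusion starts before Yoga Express ends → Yoga Express and Dance Fusion overlap.
Dance Fusion starts before Strength Advanced ends → Strength Advanced and Dance Fusion overlap.

Barre Bootcamp & Strength Basics, Barre Flow & Spin Bootcamp, Barre Flow & Strength Basics, Barre Flow & Zumba Lab, Dance Fusion & Strength Advanced, Dance Fusion & Yoga Express, Strength Advanced & Yoga Express, Strength Basics & Zumba Lab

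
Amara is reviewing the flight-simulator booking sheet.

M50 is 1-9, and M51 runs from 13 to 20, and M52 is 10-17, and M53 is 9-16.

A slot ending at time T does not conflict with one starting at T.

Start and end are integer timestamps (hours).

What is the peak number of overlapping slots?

3

Walk through starts and ends in time order (an end at T is processed before a start at T):
1 start M50 → 1
9 end M50 → 0
9 start M53 → 1
10 start M52 → 2
13 start M51 → 3
16 end M53 → 2
17 end M52 → 1
20 end M51 → 0
Peak is 3, at 13 (M51, M52, M53).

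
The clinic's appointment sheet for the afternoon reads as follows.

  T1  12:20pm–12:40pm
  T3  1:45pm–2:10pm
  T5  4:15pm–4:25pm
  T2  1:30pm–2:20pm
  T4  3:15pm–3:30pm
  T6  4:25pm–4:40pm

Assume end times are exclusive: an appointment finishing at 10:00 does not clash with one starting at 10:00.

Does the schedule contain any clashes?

Yes

Check each pair: they overlap iff neither finishes before the other starts.
Sorted by start: T1, T2, T3, T4, T5, T6.
T2 starts after T1 ends, so nothing later overlaps T1 either.
T3 starts before T2 ends → T2 and T3 overlap.
That's a conflict, so the schedule is not conflict-free.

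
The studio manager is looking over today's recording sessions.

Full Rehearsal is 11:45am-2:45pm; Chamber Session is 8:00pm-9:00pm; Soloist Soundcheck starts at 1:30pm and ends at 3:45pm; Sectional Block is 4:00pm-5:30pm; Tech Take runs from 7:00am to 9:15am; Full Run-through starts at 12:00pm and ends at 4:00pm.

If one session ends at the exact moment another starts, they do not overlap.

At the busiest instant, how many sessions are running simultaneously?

Sort all start/end points and keep a running count:
7:00am start Tech Take → 1
9:15am end Tech Take → 0
11:45am start Full Rehearsal → 1
12:00pm start Full Run-through → 2
1:30pm start Soloist Soundcheck → 3
2:45pm end Full Rehearsal → 2
3:45pm end Soloist Soundcheck → 1
4:00pm end Full Run-through → 0
4:00pm start Sectional Block → 1
5:30pm end Sectional Block → 0
8:00pm start Chamber Session → 1
9:00pm end Chamber Session → 0
Peak is 3, at 1:30pm (Full Rehearsal, Full Run-through, Soloist Soundcheck).

3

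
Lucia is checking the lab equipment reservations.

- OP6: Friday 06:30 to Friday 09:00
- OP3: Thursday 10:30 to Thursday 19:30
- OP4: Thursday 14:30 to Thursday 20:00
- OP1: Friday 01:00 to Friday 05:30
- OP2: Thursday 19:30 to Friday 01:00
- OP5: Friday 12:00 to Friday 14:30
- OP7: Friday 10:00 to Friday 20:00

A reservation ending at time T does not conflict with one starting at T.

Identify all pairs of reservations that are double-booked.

OP2 & OP4, OP3 & OP4, OP5 & OP7

Check each pair: they overlap iff neither finishes before the other starts.
Sorted by start: OP3, OP4, OP2, OP1, OP6, OP7, OP5.
OP4 starts before OP3 ends → OP3 and OP4 overlap.
OP2 starts exactly when OP3 ends (back-to-back, no overlap), so nothing later overlaps OP3 either.
OP2 starts before OP4 ends → OP4 and OP2 overlap.
OP1 starts after OP4 ends, so nothing later overlaps OP4 either.
OP1 starts exactly when OP2 ends (back-to-back, no overlap), so nothing later overlaps OP2 either.
OP6 starts after OP1 ends, so nothing later overlaps OP1 either.
OP7 starts after OP6 ends, so nothing later overlaps OP6 either.
OP5 starts before OP7 ends → OP7 and OP5 overlap.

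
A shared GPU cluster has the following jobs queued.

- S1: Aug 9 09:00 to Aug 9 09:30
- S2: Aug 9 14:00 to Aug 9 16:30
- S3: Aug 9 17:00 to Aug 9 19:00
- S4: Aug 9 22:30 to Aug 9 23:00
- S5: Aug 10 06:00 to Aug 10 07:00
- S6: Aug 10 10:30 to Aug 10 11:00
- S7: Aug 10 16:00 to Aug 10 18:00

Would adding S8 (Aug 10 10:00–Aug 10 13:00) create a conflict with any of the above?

Yes — it overlaps S6

S1: ends Aug 9 09:30 at or before S8 starts Aug 10 10:00 → clear.
S2: ends Aug 9 16:30 at or before S8 starts Aug 10 10:00 → clear.
S3: ends Aug 9 19:00 at or before S8 starts Aug 10 10:00 → clear.
S4: ends Aug 9 23:00 at or before S8 starts Aug 10 10:00 → clear.
S5: ends Aug 10 07:00 at or before S8 starts Aug 10 10:00 → clear.
S6: starts Aug 10 10:30 before S8 ends Aug 10 13:00, and ends Aug 10 11:00 after S8 starts Aug 10 10:00 → overlap.
S7: starts Aug 10 16:00 at or after S8 ends Aug 10 13:00 → clear.
S8 overlaps S6.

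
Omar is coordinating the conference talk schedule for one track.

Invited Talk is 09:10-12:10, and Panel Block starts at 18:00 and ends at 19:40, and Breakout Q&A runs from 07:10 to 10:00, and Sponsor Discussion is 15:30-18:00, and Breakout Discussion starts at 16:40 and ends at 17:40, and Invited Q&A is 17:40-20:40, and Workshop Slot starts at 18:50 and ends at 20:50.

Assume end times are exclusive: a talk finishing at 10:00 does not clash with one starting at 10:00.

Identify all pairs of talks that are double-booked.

Two intervals overlap when each starts before the other ends.
Sorted by start: Breakout Q&A, Invited Talk, Sponsor Discussion, Breakout Discussion, Invited Q&A, Panel Block, Workshop Slot.
Invited Talk starts before Breakout Q&A ends → Breakout Q&A and Invited Talk overlap.
Sponsor Discussion starts after Breakout Q&A ends, so nothing later overlaps Breakout Q&A either.
Sponsor Discussion starts after Invited Talk ends, so nothing later overlaps Invited Talk either.
Breakout Discussion starts before Sponsor Discussion ends → Sponsor Discussion and Breakout Discussion overlap.
Invited Q&A starts before Sponsor Discussion ends → Sponsor Discussion and Invited Q&A overlap.
Panel Block starts exactly when Sponsor Discussion ends (back-to-back, no overlap), so nothing later overlaps Sponsor Discussion either.
Invited Q&A starts exactly when Breakout Discussion ends (back-to-back, no overlap), so nothing later overlaps Breakout Discussion either.
Panel Block starts before Invited Q&A ends → Invited Q&A and Panel Block overlap.
Workshop Slot starts before Invited Q&A ends → Invited Q&A and Workshop Slot overlap.
Workshop Slot starts before Panel Block ends → Panel Block and Workshop Slot overlap.

Breakout Discussion & Sponsor Discussion, Breakout Q&A & Invited Talk, Invited Q&A & Panel Block, Invited Q&A & Sponsor Discussion, Invited Q&A & Workshop Slot, Panel Block & Workshop Slot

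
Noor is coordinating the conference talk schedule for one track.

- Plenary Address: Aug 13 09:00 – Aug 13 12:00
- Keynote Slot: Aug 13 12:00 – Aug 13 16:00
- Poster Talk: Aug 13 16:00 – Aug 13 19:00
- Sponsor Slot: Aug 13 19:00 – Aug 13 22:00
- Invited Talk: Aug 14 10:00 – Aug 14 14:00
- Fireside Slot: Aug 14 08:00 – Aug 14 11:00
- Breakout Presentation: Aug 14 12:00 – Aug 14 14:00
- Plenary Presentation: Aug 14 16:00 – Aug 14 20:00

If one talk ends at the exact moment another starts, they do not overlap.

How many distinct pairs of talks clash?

2

Sorted by start: Plenary Address, Keynote Slot, Poster Talk, Sponsor Slot, Fireside Slot, Invited Talk, Breakout Presentation, Plenary Presentation.
Keynote Slot starts exactly when Plenary Address ends (back-to-back, no overlap) — done with Plenary Address.
Poster Talk starts exactly when Keynote Slot ends (back-to-back, no overlap) — done with Keynote Slot.
Sponsor Slot starts exactly when Poster Talk ends (back-to-back, no overlap) — done with Poster Talk.
Fireside Slot starts after Sponsor Slot ends — done with Sponsor Slot.
Invited Talk starts before Fireside Slot ends → Fireside Slot and Invited Talk overlap.
Breakout Presentation starts after Fireside Slot ends — done with Fireside Slot.
Breakout Presentation starts before Invited Talk ends → Invited Talk and Breakout Presentation overlap.
Plenary Presentation starts after Invited Talk ends.
Plenary Presentation starts after Breakout Presentation ends.
Overlapping pairs: Breakout Presentation & Invited Talk, Fireside Slot & Invited Talk — 2 in total.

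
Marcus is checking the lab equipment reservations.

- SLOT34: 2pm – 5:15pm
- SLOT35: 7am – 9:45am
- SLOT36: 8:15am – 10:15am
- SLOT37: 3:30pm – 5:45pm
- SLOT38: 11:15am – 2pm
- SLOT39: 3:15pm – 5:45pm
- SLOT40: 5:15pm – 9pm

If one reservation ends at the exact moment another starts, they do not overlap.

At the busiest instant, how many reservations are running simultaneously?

Sort all start/end points and keep a running count:
7am start SLOT35 → 1
8:15am start SLOT36 → 2
9:45am end SLOT35 → 1
10:15am end SLOT36 → 0
11:15am start SLOT38 → 1
2pm end SLOT38 → 0
2pm start SLOT34 → 1
3:15pm start SLOT39 → 2
3:30pm start SLOT37 → 3
5:15pm end SLOT34 → 2
5:15pm start SLOT40 → 3
5:45pm end SLOT37 → 2
5:45pm end SLOT39 → 1
9pm end SLOT40 → 0
Peak is 3, at 3:30pm (SLOT34, SLOT37, SLOT39).

3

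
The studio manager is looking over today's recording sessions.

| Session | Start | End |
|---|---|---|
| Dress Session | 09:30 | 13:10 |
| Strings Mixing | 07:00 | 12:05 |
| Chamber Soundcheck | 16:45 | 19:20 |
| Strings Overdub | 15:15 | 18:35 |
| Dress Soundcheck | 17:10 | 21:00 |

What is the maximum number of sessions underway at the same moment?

3

Sweep the timeline, counting +1 at each start and −1 at each end (ends before starts at a tie):
07:00 start Strings Mixing → 1
09:30 start Dress Session → 2
12:05 end Strings Mixing → 1
13:10 end Dress Session → 0
15:15 start Strings Overdub → 1
16:45 start Chamber Soundcheck → 2
17:10 start Dress Soundcheck → 3
18:35 end Strings Overdub → 2
19:20 end Chamber Soundcheck → 1
21:00 end Dress Soundcheck → 0
Peak is 3, at 17:10 (Chamber Soundcheck, Dress Soundcheck, Strings Overdub).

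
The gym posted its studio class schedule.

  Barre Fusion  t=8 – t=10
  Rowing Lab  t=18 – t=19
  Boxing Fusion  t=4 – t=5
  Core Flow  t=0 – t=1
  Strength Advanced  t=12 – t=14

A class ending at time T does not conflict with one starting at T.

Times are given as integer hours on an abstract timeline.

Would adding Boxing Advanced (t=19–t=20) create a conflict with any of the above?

Core Flow: ends t=1 at or before Boxing Advanced starts t=19 → clear.
Boxing Fusion: ends t=5 at or before Boxing Advanced starts t=19 → clear.
Barre Fusion: ends t=10 at or before Boxing Advanced starts t=19 → clear.
Strength Advanced: ends t=14 at or before Boxing Advanced starts t=19 → clear.
Rowing Lab: ends t=19 at or before Boxing Advanced starts t=19 → clear.

No — it doesn't clash with anything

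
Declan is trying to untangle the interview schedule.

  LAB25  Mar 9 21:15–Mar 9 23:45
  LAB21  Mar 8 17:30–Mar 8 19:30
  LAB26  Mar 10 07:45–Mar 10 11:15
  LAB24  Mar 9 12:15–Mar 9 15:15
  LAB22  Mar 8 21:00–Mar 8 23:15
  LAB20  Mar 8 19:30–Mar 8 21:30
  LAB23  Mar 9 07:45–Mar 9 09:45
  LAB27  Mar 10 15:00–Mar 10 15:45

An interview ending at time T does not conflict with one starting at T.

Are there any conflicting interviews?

Two intervals overlap when each starts before the other ends.
Sorted by start: LAB21, LAB20, LAB22, LAB23, LAB24, LAB25, LAB26, LAB27.
LAB20 starts exactly when LAB21 ends (back-to-back, no overlap), so LAB21 has no further overlaps.
LAB22 starts before LAB20 ends → LAB20 and LAB22 overlap.
That's a conflict, so the schedule is not conflict-free.

Yes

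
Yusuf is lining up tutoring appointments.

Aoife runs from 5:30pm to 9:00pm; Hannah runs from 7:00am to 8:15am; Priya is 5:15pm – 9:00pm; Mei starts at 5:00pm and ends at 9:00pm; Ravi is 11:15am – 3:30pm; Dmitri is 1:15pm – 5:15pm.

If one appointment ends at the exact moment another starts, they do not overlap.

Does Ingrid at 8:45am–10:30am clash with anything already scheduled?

No — it doesn't clash with anything

Hannah: ends 8:15am at or before Ingrid starts 8:45am → clear.
Ravi: starts 11:15am at or after Ingrid ends 10:30am → clear.
Dmitri: starts 1:15pm at or after Ingrid ends 10:30am → clear.
Mei: starts 5:00pm at or after Ingrid ends 10:30am → clear.
Priya: starts 5:15pm at or after Ingrid ends 10:30am → clear.
Aoife: starts 5:30pm at or after Ingrid ends 10:30am → clear.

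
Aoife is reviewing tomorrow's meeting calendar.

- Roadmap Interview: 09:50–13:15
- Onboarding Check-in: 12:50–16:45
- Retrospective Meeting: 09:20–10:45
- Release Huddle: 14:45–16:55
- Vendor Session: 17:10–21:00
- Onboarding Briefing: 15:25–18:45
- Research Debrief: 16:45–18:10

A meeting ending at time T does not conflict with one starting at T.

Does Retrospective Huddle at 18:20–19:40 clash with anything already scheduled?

Yes — it overlaps Onboarding Briefing, Vendor Session

Retrospective Meeting: ends 10:45 at or before Retrospective Huddle starts 18:20 → clear.
Roadmap Interview: ends 13:15 at or before Retrospective Huddle starts 18:20 → clear.
Onboarding Check-in: ends 16:45 at or before Retrospective Huddle starts 18:20 → clear.
Release Huddle: ends 16:55 at or before Retrospective Huddle starts 18:20 → clear.
Onboarding Briefing: starts 15:25 before Retrospective Huddle ends 19:40, and ends 18:45 after Retrospective Huddle starts 18:20 → overlap.
Research Debrief: ends 18:10 at or before Retrospective Huddle starts 18:20 → clear.
Vendor Session: starts 17:10 before Retrospective Huddle ends 19:40, and ends 21:00 after Retrospective Huddle starts 18:20 → overlap.
Retrospective Huddle overlaps Vendor Session, Onboarding Briefing.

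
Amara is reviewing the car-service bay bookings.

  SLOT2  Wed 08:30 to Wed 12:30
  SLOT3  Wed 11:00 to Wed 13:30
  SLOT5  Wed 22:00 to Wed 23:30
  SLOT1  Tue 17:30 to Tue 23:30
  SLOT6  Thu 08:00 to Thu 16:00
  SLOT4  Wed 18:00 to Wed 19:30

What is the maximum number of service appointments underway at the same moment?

2

Walk through starts and ends in time order (an end at T is processed before a start at T):
Tue 17:30 start SLOT1 → 1
Tue 23:30 end SLOT1 → 0
Wed 08:30 start SLOT2 → 1
Wed 11:00 start SLOT3 → 2
Wed 12:30 end SLOT2 → 1
Wed 13:30 end SLOT3 → 0
Wed 18:00 start SLOT4 → 1
Wed 19:30 end SLOT4 → 0
Wed 22:00 start SLOT5 → 1
Wed 23:30 end SLOT5 → 0
Thu 08:00 start SLOT6 → 1
Thu 16:00 end SLOT6 → 0
Peak is 2, at Wed 11:00 (SLOT2, SLOT3).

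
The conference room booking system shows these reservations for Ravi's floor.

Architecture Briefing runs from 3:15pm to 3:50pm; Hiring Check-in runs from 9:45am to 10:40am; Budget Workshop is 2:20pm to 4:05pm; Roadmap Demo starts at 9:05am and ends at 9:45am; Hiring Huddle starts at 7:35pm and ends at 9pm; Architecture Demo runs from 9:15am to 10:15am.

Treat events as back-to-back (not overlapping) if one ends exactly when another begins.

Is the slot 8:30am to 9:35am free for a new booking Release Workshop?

Roadmap Demo: starts 9:05am before Release Workshop ends 9:35am, and ends 9:45am after Release Workshop starts 8:30am → overlap.
Architecture Demo: starts 9:15am before Release Workshop ends 9:35am, and ends 10:15am after Release Workshop starts 8:30am → overlap.
Hiring Check-in: starts 9:45am at or after Release Workshop ends 9:35am → clear.
Budget Workshop: starts 2:20pm at or after Release Workshop ends 9:35am → clear.
Architecture Briefing: starts 3:15pm at or after Release Workshop ends 9:35am → clear.
Hiring Huddle: starts 7:35pm at or after Release Workshop ends 9:35am → clear.
Release Workshop overlaps Roadmap Demo, Architecture Demo.

No — it overlaps Architecture Demo, Roadmap Demo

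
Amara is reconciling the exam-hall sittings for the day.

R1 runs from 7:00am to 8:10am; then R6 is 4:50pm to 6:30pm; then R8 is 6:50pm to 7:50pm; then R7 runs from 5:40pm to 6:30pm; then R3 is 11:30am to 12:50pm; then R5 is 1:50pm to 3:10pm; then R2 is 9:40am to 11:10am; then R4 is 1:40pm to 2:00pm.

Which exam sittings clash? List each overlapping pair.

R4 & R5, R6 & R7

Two intervals overlap when each starts before the other ends.
Sorted by start: R1, R2, R3, R4, R5, R6, R7, R8.
R2 starts after R1 ends — done with R1.
R3 starts after R2 ends — done with R2.
R4 starts after R3 ends — done with R3.
R5 starts before R4 ends → R4 and R5 overlap.
R6 starts after R4 ends — done with R4.
R6 starts after R5 ends — done with R5.
R7 starts before R6 ends → R6 and R7 overlap.
R8 starts after R6 ends.
R8 starts after R7 ends.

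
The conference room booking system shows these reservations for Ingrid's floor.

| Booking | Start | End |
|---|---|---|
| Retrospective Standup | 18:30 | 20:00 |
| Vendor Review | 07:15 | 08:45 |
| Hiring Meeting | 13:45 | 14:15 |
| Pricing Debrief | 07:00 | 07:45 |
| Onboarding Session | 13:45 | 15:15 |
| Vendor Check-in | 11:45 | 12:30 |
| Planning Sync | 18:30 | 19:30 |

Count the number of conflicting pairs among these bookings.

3

Sorted by start: Pricing Debrief, Vendor Review, Vendor Check-in, Onboarding Session, Hiring Meeting, Retrospective Standup, Planning Sync.
Vendor Review starts before Pricing Debrief ends → Pricing Debrief and Vendor Review overlap.
Vendor Check-in starts after Pricing Debrief ends, so Pricing Debrief has no further overlaps.
Vendor Check-in starts after Vendor Review ends, so Vendor Review has no further overlaps.
Onboarding Session starts after Vendor Check-in ends, so Vendor Check-in has no further overlaps.
Hiring Meeting starts before Onboarding Session ends → Onboarding Session and Hiring Meeting overlap.
Retrospective Standup starts after Onboarding Session ends, so Onboarding Session has no further overlaps.
Retrospective Standup starts after Hiring Meeting ends, so Hiring Meeting has no further overlaps.
Planning Sync starts before Retrospective Standup ends → Retrospective Standup and Planning Sync overlap.
Overlapping pairs: Hiring Meeting & Onboarding Session, Planning Sync & Retrospective Standup, Pricing Debrief & Vendor Review — 3 in total.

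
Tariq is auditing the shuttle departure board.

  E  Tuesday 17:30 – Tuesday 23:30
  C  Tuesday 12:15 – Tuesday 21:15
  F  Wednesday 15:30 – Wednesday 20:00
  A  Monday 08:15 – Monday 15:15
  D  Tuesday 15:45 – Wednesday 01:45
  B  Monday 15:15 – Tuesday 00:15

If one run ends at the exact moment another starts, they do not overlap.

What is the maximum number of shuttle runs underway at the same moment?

Sort all start/end points and keep a running count:
Monday 08:15 start A → 1
Monday 15:15 end A → 0
Monday 15:15 start B → 1
Tuesday 00:15 end B → 0
Tuesday 12:15 start C → 1
Tuesday 15:45 start D → 2
Tuesday 17:30 start E → 3
Tuesday 21:15 end C → 2
Tuesday 23:30 end E → 1
Wednesday 01:45 end D → 0
Wednesday 15:30 start F → 1
Wednesday 20:00 end F → 0
Peak is 3, at Tuesday 17:30 (C, D, E).

3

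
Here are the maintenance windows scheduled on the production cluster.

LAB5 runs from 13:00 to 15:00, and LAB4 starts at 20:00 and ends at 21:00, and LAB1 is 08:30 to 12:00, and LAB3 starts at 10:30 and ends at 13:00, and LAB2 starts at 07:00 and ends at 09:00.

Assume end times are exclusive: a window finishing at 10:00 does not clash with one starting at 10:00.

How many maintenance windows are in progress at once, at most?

Sort all start/end points and keep a running count:
07:00 start LAB2 → 1
08:30 start LAB1 → 2
09:00 end LAB2 → 1
10:30 start LAB3 → 2
12:00 end LAB1 → 1
13:00 end LAB3 → 0
13:00 start LAB5 → 1
15:00 end LAB5 → 0
20:00 start LAB4 → 1
21:00 end LAB4 → 0
Peak is 2, at 08:30 (LAB1, LAB2).

2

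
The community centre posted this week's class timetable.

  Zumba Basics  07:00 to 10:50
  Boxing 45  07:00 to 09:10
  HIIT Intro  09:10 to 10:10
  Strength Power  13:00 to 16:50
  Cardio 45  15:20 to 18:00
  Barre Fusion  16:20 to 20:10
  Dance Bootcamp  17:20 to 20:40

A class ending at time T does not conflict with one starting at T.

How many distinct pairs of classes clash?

7

Sorted by start: Zumba Basics, Boxing 45, HIIT Intro, Strength Power, Cardio 45, Barre Fusion, Dance Bootcamp.
Boxing 45 starts before Zumba Basics ends → Zumba Basics and Boxing 45 overlap.
HIIT Intro starts before Zumba Basics ends → Zumba Basics and HIIT Intro overlap.
Strength Power starts after Zumba Basics ends; Zumba Basics is clear from here.
HIIT Intro starts exactly when Boxing 45 ends (back-to-back, no overlap); Boxing 45 is clear from here.
Strength Power starts after HIIT Intro ends; HIIT Intro is clear from here.
Cardio 45 starts before Strength Power ends → Strength Power and Cardio 45 overlap.
Barre Fusion starts before Strength Power ends → Strength Power and Barre Fusion overlap.
Dance Bootcamp starts after Strength Power ends.
Barre Fusion starts before Cardio 45 ends → Cardio 45 and Barre Fusion overlap.
Dance Bootcamp starts before Cardio 45 ends → Cardio 45 and Dance Bootcamp overlap.
Dance Bootcamp starts before Barre Fusion ends → Barre Fusion and Dance Bootcamp overlap.
Overlapping pairs: Barre Fusion & Cardio 45, Barre Fusion & Dance Bootcamp, Barre Fusion & Strength Power, Boxing 45 & Zumba Basics, Cardio 45 & Dance Bootcamp, Cardio 45 & Strength Power, HIIT Intro & Zumba Basics — 7 in total.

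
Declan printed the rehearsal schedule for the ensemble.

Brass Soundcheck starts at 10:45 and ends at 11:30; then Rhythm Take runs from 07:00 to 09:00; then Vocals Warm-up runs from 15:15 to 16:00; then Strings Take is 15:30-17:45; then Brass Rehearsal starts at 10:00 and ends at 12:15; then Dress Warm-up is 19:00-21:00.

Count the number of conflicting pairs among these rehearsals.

2

Check each pair: they overlap iff neither finishes before the other starts.
Sorted by start: Rhythm Take, Brass Rehearsal, Brass Soundcheck, Vocals Warm-up, Strings Take, Dress Warm-up.
Brass Rehearsal starts after Rhythm Take ends; Rhythm Take is clear from here.
Brass Soundcheck starts before Brass Rehearsal ends → Brass Rehearsal and Brass Soundcheck overlap.
Vocals Warm-up starts after Brass Rehearsal ends; Brass Rehearsal is clear from here.
Vocals Warm-up starts after Brass Soundcheck ends; Brass Soundcheck is clear from here.
Strings Take starts before Vocals Warm-up ends → Vocals Warm-up and Strings Take overlap.
Dress Warm-up starts after Vocals Warm-up ends.
Dress Warm-up starts after Strings Take ends.
Overlapping pairs: Brass Rehearsal & Brass Soundcheck, Strings Take & Vocals Warm-up — 2 in total.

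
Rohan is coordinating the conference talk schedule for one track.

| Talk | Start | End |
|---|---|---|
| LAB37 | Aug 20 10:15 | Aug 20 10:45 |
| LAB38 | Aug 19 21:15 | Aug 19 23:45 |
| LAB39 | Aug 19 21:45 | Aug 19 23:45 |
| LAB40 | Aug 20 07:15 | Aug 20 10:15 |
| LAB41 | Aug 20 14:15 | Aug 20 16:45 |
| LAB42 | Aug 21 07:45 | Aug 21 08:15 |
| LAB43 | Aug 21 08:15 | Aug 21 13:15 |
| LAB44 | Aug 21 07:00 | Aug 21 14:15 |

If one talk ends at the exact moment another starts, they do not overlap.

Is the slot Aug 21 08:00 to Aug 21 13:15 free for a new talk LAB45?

LAB38: ends Aug 19 23:45 at or before LAB45 starts Aug 21 08:00 → clear.
LAB39: ends Aug 19 23:45 at or before LAB45 starts Aug 21 08:00 → clear.
LAB40: ends Aug 20 10:15 at or before LAB45 starts Aug 21 08:00 → clear.
LAB37: ends Aug 20 10:45 at or before LAB45 starts Aug 21 08:00 → clear.
LAB41: ends Aug 20 16:45 at or before LAB45 starts Aug 21 08:00 → clear.
LAB44: starts Aug 21 07:00 before LAB45 ends Aug 21 13:15, and ends Aug 21 14:15 after LAB45 starts Aug 21 08:00 → overlap.
LAB42: starts Aug 21 07:45 before LAB45 ends Aug 21 13:15, and ends Aug 21 08:15 after LAB45 starts Aug 21 08:00 → overlap.
LAB43: starts Aug 21 08:15 before LAB45 ends Aug 21 13:15, and ends Aug 21 13:15 after LAB45 starts Aug 21 08:00 → overlap.
LAB45 overlaps LAB42, LAB43, LAB44.

No — it overlaps LAB42, LAB43, LAB44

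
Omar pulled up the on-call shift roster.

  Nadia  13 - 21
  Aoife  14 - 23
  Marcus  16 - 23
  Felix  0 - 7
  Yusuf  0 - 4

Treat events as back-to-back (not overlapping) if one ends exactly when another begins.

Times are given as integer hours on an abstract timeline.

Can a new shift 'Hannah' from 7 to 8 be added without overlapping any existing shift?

Yes — the slot is free

Felix: ends 7 at or before Hannah starts 7 → clear.
Yusuf: ends 4 at or before Hannah starts 7 → clear.
Nadia: starts 13 at or after Hannah ends 8 → clear.
Aoife: starts 14 at or after Hannah ends 8 → clear.
Marcus: starts 16 at or after Hannah ends 8 → clear.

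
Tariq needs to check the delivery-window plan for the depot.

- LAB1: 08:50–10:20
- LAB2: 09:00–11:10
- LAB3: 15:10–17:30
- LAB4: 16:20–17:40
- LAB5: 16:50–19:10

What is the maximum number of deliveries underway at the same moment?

Sweep the timeline, counting +1 at each start and −1 at each end (ends before starts at a tie):
08:50 start LAB1 → 1
09:00 start LAB2 → 2
10:20 end LAB1 → 1
11:10 end LAB2 → 0
15:10 start LAB3 → 1
16:20 start LAB4 → 2
16:50 start LAB5 → 3
17:30 end LAB3 → 2
17:40 end LAB4 → 1
19:10 end LAB5 → 0
Peak is 3, at 16:50 (LAB3, LAB4, LAB5).

3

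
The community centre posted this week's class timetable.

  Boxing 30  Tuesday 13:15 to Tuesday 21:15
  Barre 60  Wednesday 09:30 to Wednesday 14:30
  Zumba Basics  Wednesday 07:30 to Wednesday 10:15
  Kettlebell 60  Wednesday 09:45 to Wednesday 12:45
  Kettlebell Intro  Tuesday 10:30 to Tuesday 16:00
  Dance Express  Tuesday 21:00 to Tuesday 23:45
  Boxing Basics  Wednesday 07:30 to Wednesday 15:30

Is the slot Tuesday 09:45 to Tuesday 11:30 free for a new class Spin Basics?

No — it overlaps Kettlebell Intro

Kettlebell Intro: starts Tuesday 10:30 before Spin Basics ends Tuesday 11:30, and ends Tuesday 16:00 after Spin Basics starts Tuesday 09:45 → overlap.
Boxing 30: starts Tuesday 13:15 at or after Spin Basics ends Tuesday 11:30 → clear.
Dance Express: starts Tuesday 21:00 at or after Spin Basics ends Tuesday 11:30 → clear.
Boxing Basics: starts Wednesday 07:30 at or after Spin Basics ends Tuesday 11:30 → clear.
Zumba Basics: starts Wednesday 07:30 at or after Spin Basics ends Tuesday 11:30 → clear.
Barre 60: starts Wednesday 09:30 at or after Spin Basics ends Tuesday 11:30 → clear.
Kettlebell 60: starts Wednesday 09:45 at or after Spin Basics ends Tuesday 11:30 → clear.
Spin Basics overlaps Kettlebell Intro.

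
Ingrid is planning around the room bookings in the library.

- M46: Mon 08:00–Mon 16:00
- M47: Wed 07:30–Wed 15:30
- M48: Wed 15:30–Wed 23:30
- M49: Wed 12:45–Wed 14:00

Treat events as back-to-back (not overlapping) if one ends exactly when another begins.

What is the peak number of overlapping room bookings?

Sweep the timeline, counting +1 at each start and −1 at each end (ends before starts at a tie):
Mon 08:00 start M46 → 1
Mon 16:00 end M46 → 0
Wed 07:30 start M47 → 1
Wed 12:45 start M49 → 2
Wed 14:00 end M49 → 1
Wed 15:30 end M47 → 0
Wed 15:30 start M48 → 1
Wed 23:30 end M48 → 0
Peak is 2, at Wed 12:45 (M47, M49).

2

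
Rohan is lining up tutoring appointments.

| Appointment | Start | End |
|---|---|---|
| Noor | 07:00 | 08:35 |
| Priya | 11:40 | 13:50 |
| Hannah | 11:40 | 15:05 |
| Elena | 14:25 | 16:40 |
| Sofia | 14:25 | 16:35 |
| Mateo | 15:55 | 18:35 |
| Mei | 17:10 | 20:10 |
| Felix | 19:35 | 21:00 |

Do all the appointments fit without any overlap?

No

Sorted by start: Noor, Priya, Hannah, Elena, Sofia, Mateo, Mei, Felix.
Priya starts after Noor ends, so nothing later overlaps Noor either.
Hannah starts before Priya ends → Priya and Hannah overlap.
That's a conflict, so the schedule is not conflict-free.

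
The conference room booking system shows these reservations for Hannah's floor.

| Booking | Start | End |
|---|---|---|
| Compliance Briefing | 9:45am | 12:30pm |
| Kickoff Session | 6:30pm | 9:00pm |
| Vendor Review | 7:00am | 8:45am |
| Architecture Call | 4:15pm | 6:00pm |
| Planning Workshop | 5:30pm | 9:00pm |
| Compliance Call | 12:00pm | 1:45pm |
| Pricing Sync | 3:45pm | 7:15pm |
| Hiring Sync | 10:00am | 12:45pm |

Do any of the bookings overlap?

Yes

Two intervals overlap when each starts before the other ends.
Sorted by start: Vendor Review, Compliance Briefing, Hiring Sync, Compliance Call, Pricing Sync, Architecture Call, Planning Workshop, Kickoff Session.
Compliance Briefing starts after Vendor Review ends — done with Vendor Review.
Hiring Sync starts before Compliance Briefing ends → Compliance Briefing and Hiring Sync overlap.
That's a conflict, so the schedule is not conflict-free.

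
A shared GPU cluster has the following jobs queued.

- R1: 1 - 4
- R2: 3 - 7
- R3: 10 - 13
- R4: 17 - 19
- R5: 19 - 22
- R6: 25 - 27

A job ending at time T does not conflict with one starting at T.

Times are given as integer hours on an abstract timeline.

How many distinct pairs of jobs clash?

1

Two intervals overlap when each starts before the other ends.
Sorted by start: R1, R2, R3, R4, R5, R6.
R2 starts before R1 ends → R1 and R2 overlap.
R3 starts after R1 ends — done with R1.
R3 starts after R2 ends — done with R2.
R4 starts after R3 ends — done with R3.
R5 starts exactly when R4 ends (back-to-back, no overlap) — done with R4.
R6 starts after R5 ends.
Overlapping pairs: R1 & R2 — 1 in total.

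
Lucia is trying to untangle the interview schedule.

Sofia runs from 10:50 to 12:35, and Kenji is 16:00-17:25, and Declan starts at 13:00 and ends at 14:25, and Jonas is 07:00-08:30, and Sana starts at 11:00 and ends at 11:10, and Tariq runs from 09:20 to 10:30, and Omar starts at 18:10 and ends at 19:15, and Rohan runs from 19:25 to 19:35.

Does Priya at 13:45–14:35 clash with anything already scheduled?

Jonas: ends 08:30 at or before Priya starts 13:45 → clear.
Tariq: ends 10:30 at or before Priya starts 13:45 → clear.
Sofia: ends 12:35 at or before Priya starts 13:45 → clear.
Sana: ends 11:10 at or before Priya starts 13:45 → clear.
Declan: starts 13:00 before Priya ends 14:35, and ends 14:25 after Priya starts 13:45 → overlap.
Kenji: starts 16:00 at or after Priya ends 14:35 → clear.
Omar: starts 18:10 at or after Priya ends 14:35 → clear.
Rohan: starts 19:25 at or after Priya ends 14:35 → clear.
Priya overlaps Declan.

Yes — it overlaps Declan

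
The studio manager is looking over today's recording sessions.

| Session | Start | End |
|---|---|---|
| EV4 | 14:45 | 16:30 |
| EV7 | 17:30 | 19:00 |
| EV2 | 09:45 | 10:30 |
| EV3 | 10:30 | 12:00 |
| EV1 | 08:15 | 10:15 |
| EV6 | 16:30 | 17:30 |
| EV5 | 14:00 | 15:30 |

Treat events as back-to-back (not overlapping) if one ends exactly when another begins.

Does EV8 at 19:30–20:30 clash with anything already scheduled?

No — it doesn't clash with anything

EV1: ends 10:15 at or before EV8 starts 19:30 → clear.
EV2: ends 10:30 at or before EV8 starts 19:30 → clear.
EV3: ends 12:00 at or before EV8 starts 19:30 → clear.
EV5: ends 15:30 at or before EV8 starts 19:30 → clear.
EV4: ends 16:30 at or before EV8 starts 19:30 → clear.
EV6: ends 17:30 at or before EV8 starts 19:30 → clear.
EV7: ends 19:00 at or before EV8 starts 19:30 → clear.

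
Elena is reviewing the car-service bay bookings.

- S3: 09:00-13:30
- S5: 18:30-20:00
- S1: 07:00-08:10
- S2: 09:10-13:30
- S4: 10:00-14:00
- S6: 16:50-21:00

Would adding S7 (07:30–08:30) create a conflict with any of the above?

S1: starts 07:00 before S7 ends 08:30, and ends 08:10 after S7 starts 07:30 → overlap.
S3: starts 09:00 at or after S7 ends 08:30 → clear.
S2: starts 09:10 at or after S7 ends 08:30 → clear.
S4: starts 10:00 at or after S7 ends 08:30 → clear.
S6: starts 16:50 at or after S7 ends 08:30 → clear.
S5: starts 18:30 at or after S7 ends 08:30 → clear.
S7 overlaps S1.

Yes — it overlaps S1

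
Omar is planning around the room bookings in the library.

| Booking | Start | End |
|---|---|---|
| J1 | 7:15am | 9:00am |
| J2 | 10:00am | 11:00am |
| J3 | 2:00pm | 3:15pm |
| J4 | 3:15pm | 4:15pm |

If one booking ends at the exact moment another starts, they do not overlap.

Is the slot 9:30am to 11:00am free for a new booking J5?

J1: ends 9:00am at or before J5 starts 9:30am → clear.
J2: starts 10:00am before J5 ends 11:00am, and ends 11:00am after J5 starts 9:30am → overlap.
J3: starts 2:00pm at or after J5 ends 11:00am → clear.
J4: starts 3:15pm at or after J5 ends 11:00am → clear.
J5 overlaps J2.

No — it overlaps J2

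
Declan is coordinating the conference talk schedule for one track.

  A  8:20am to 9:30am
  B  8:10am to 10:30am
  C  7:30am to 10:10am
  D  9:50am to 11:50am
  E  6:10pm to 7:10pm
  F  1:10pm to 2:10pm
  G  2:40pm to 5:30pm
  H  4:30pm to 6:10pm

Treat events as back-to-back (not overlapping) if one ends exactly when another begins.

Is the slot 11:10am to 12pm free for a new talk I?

No — it overlaps D

C: ends 10:10am at or before I starts 11:10am → clear.
B: ends 10:30am at or before I starts 11:10am → clear.
A: ends 9:30am at or before I starts 11:10am → clear.
D: starts 9:50am before I ends 12pm, and ends 11:50am after I starts 11:10am → overlap.
F: starts 1:10pm at or after I ends 12pm → clear.
G: starts 2:40pm at or after I ends 12pm → clear.
H: starts 4:30pm at or after I ends 12pm → clear.
E: starts 6:10pm at or after I ends 12pm → clear.
I overlaps D.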